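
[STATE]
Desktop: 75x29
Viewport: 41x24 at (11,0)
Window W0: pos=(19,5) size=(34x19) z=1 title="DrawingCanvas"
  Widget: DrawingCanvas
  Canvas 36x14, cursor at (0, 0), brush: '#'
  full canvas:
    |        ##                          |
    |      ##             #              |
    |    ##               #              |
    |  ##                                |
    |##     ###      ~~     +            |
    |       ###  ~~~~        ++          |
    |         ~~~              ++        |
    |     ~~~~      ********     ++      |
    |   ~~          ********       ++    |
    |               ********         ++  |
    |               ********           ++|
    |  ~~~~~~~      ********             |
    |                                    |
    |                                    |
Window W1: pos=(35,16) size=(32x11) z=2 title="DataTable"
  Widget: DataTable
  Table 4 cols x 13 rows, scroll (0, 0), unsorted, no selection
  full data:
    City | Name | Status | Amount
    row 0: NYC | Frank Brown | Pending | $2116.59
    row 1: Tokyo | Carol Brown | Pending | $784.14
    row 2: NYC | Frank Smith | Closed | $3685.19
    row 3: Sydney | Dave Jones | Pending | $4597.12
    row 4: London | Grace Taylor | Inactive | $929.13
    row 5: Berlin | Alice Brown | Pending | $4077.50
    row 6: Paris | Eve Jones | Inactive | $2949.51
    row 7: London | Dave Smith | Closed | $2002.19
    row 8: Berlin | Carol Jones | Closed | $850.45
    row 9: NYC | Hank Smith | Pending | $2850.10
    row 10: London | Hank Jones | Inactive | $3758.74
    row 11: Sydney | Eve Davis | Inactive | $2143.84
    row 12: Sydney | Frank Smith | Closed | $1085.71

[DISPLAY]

                                         
                                         
                                         
                                         
                                         
        ┏━━━━━━━━━━━━━━━━━━━━━━━━━━━━━━━━
        ┃ DrawingCanvas                  
        ┠────────────────────────────────
        ┃+       ##                      
        ┃      ##             #          
        ┃    ##               #          
        ┃  ##                            
        ┃##     ###      ~~     +        
        ┃       ###  ~~~~        ++      
        ┃         ~~~              ++    
        ┃     ~~~~      ********     ++  
        ┃   ~~          ┏━━━━━━━━━━━━━━━━
        ┃               ┃ DataTable      
        ┃               ┠────────────────
        ┃  ~~~~~~~      ┃City  │Name     
        ┃               ┃──────┼─────────
        ┃               ┃NYC   │Frank Bro
        ┃               ┃Tokyo │Carol Bro
        ┗━━━━━━━━━━━━━━━┃NYC   │Frank Smi


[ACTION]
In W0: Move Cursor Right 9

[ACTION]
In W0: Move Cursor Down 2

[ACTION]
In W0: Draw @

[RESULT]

                                         
                                         
                                         
                                         
                                         
        ┏━━━━━━━━━━━━━━━━━━━━━━━━━━━━━━━━
        ┃ DrawingCanvas                  
        ┠────────────────────────────────
        ┃        ##                      
        ┃      ##             #          
        ┃    ##   @           #          
        ┃  ##                            
        ┃##     ###      ~~     +        
        ┃       ###  ~~~~        ++      
        ┃         ~~~              ++    
        ┃     ~~~~      ********     ++  
        ┃   ~~          ┏━━━━━━━━━━━━━━━━
        ┃               ┃ DataTable      
        ┃               ┠────────────────
        ┃  ~~~~~~~      ┃City  │Name     
        ┃               ┃──────┼─────────
        ┃               ┃NYC   │Frank Bro
        ┃               ┃Tokyo │Carol Bro
        ┗━━━━━━━━━━━━━━━┃NYC   │Frank Smi


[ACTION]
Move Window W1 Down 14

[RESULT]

                                         
                                         
                                         
                                         
                                         
        ┏━━━━━━━━━━━━━━━━━━━━━━━━━━━━━━━━
        ┃ DrawingCanvas                  
        ┠────────────────────────────────
        ┃        ##                      
        ┃      ##             #          
        ┃    ##   @           #          
        ┃  ##                            
        ┃##     ###      ~~     +        
        ┃       ###  ~~~~        ++      
        ┃         ~~~              ++    
        ┃     ~~~~      ********     ++  
        ┃   ~~          ********       ++
        ┃               ********         
        ┃               ┏━━━━━━━━━━━━━━━━
        ┃  ~~~~~~~      ┃ DataTable      
        ┃               ┠────────────────
        ┃               ┃City  │Name     
        ┃               ┃──────┼─────────
        ┗━━━━━━━━━━━━━━━┃NYC   │Frank Bro


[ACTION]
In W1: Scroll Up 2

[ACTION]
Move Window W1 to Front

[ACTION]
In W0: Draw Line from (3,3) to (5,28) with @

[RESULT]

                                         
                                         
                                         
                                         
                                         
        ┏━━━━━━━━━━━━━━━━━━━━━━━━━━━━━━━━
        ┃ DrawingCanvas                  
        ┠────────────────────────────────
        ┃        ##                      
        ┃      ##             #          
        ┃    ##   @           #          
        ┃  #@@@@@@@                      
        ┃##     ###@@@@@@@@@@@@ +        
        ┃       ###  ~~~~      @@@@@@@   
        ┃         ~~~              ++    
        ┃     ~~~~      ********     ++  
        ┃   ~~          ********       ++
        ┃               ********         
        ┃               ┏━━━━━━━━━━━━━━━━
        ┃  ~~~~~~~      ┃ DataTable      
        ┃               ┠────────────────
        ┃               ┃City  │Name     
        ┃               ┃──────┼─────────
        ┗━━━━━━━━━━━━━━━┃NYC   │Frank Bro


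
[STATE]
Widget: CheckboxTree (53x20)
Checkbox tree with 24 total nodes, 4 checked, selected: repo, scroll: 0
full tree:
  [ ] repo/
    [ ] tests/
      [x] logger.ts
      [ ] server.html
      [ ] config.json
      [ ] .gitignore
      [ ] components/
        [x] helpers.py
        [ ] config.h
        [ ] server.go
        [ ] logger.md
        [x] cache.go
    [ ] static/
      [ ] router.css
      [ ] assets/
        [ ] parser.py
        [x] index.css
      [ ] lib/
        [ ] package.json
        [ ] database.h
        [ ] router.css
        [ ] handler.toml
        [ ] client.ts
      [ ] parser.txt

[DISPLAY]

>[-] repo/                                           
   [-] tests/                                        
     [x] logger.ts                                   
     [ ] server.html                                 
     [ ] config.json                                 
     [ ] .gitignore                                  
     [-] components/                                 
       [x] helpers.py                                
       [ ] config.h                                  
       [ ] server.go                                 
       [ ] logger.md                                 
       [x] cache.go                                  
   [-] static/                                       
     [ ] router.css                                  
     [-] assets/                                     
       [ ] parser.py                                 
       [x] index.css                                 
     [ ] lib/                                        
       [ ] package.json                              
       [ ] database.h                                


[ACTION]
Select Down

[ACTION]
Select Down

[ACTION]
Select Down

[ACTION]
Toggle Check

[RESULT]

 [-] repo/                                           
   [-] tests/                                        
     [x] logger.ts                                   
>    [x] server.html                                 
     [ ] config.json                                 
     [ ] .gitignore                                  
     [-] components/                                 
       [x] helpers.py                                
       [ ] config.h                                  
       [ ] server.go                                 
       [ ] logger.md                                 
       [x] cache.go                                  
   [-] static/                                       
     [ ] router.css                                  
     [-] assets/                                     
       [ ] parser.py                                 
       [x] index.css                                 
     [ ] lib/                                        
       [ ] package.json                              
       [ ] database.h                                


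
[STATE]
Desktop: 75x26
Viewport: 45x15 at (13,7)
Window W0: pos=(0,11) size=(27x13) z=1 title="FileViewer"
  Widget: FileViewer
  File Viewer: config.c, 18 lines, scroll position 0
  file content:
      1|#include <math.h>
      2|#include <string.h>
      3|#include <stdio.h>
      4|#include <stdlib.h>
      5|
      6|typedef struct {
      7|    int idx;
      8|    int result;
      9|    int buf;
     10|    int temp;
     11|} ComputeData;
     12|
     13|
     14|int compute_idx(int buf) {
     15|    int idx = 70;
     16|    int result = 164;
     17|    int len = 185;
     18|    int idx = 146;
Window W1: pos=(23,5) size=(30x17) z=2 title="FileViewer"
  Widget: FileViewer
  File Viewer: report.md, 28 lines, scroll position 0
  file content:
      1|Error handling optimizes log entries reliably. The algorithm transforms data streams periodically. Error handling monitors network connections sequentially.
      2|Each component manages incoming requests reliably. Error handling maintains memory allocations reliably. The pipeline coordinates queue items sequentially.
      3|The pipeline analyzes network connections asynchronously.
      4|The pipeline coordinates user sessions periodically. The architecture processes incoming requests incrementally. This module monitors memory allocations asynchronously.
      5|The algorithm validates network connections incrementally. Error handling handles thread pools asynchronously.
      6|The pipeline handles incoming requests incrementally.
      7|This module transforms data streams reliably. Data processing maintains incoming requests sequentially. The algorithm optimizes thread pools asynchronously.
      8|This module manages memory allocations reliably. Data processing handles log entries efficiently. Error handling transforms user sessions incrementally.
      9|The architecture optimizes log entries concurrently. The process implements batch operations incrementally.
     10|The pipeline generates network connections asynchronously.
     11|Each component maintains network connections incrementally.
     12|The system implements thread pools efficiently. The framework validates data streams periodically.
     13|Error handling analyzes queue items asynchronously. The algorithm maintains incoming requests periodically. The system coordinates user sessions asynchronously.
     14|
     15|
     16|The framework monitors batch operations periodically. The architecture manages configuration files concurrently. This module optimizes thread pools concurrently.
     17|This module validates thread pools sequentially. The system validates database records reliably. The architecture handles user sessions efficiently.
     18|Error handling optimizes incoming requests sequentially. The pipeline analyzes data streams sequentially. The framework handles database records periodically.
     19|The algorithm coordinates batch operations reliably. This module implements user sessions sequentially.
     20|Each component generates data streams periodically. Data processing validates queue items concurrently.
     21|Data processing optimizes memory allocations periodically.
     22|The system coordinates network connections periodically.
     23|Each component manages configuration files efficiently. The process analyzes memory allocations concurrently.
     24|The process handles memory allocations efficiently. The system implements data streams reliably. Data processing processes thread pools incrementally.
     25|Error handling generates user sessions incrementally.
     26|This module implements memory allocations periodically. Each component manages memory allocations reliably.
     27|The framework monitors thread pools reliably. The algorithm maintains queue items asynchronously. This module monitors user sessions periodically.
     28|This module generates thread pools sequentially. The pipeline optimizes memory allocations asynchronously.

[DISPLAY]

          ┠────────────────────────────┨     
          ┃Error handling optimizes lo▲┃     
          ┃Each component manages inco█┃     
          ┃The pipeline analyzes netwo░┃     
━━━━━━━━━━┃The pipeline coordinates us░┃     
          ┃The algorithm validates net░┃     
──────────┃The pipeline handles incomi░┃     
th.h>     ┃This module transforms data░┃     
ring.h>   ┃This module manages memory ░┃     
dio.h>    ┃The architecture optimizes ░┃     
dlib.h>   ┃The pipeline generates netw░┃     
          ┃Each component maintains ne░┃     
ct {      ┃The system implements threa░┃     
          ┃Error handling analyzes que▼┃     
lt;       ┗━━━━━━━━━━━━━━━━━━━━━━━━━━━━┛     


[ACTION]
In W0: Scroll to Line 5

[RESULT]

          ┠────────────────────────────┨     
          ┃Error handling optimizes lo▲┃     
          ┃Each component manages inco█┃     
          ┃The pipeline analyzes netwo░┃     
━━━━━━━━━━┃The pipeline coordinates us░┃     
          ┃The algorithm validates net░┃     
──────────┃The pipeline handles incomi░┃     
          ┃This module transforms data░┃     
ct {      ┃This module manages memory ░┃     
          ┃The architecture optimizes ░┃     
lt;       ┃The pipeline generates netw░┃     
          ┃Each component maintains ne░┃     
;         ┃The system implements threa░┃     
a;        ┃Error handling analyzes que▼┃     
          ┗━━━━━━━━━━━━━━━━━━━━━━━━━━━━┛     


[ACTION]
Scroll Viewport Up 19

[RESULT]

                                             
                                             
                                             
                                             
                                             
          ┏━━━━━━━━━━━━━━━━━━━━━━━━━━━━┓     
          ┃ FileViewer                 ┃     
          ┠────────────────────────────┨     
          ┃Error handling optimizes lo▲┃     
          ┃Each component manages inco█┃     
          ┃The pipeline analyzes netwo░┃     
━━━━━━━━━━┃The pipeline coordinates us░┃     
          ┃The algorithm validates net░┃     
──────────┃The pipeline handles incomi░┃     
          ┃This module transforms data░┃     


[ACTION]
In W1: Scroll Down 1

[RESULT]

                                             
                                             
                                             
                                             
                                             
          ┏━━━━━━━━━━━━━━━━━━━━━━━━━━━━┓     
          ┃ FileViewer                 ┃     
          ┠────────────────────────────┨     
          ┃Each component manages inco▲┃     
          ┃The pipeline analyzes netwo█┃     
          ┃The pipeline coordinates us░┃     
━━━━━━━━━━┃The algorithm validates net░┃     
          ┃The pipeline handles incomi░┃     
──────────┃This module transforms data░┃     
          ┃This module manages memory ░┃     


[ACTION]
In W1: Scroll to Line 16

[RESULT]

                                             
                                             
                                             
                                             
                                             
          ┏━━━━━━━━━━━━━━━━━━━━━━━━━━━━┓     
          ┃ FileViewer                 ┃     
          ┠────────────────────────────┨     
          ┃The framework monitors batc▲┃     
          ┃This module validates threa░┃     
          ┃Error handling optimizes in░┃     
━━━━━━━━━━┃The algorithm coordinates b░┃     
          ┃Each component generates da░┃     
──────────┃Data processing optimizes m░┃     
          ┃The system coordinates netw░┃     


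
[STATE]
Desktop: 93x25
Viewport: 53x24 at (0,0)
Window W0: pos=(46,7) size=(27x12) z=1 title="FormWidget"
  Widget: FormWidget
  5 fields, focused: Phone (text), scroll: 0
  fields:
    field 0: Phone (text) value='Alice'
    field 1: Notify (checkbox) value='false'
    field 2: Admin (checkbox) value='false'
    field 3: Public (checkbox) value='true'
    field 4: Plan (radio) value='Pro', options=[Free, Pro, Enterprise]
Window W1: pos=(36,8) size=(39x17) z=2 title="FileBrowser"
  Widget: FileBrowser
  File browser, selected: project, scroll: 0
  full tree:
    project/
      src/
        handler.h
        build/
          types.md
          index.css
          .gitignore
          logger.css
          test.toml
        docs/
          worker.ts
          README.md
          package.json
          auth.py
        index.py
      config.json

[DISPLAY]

                                                     
                                                     
                                                     
                                                     
                                                     
                                                     
                                                     
                                              ┏━━━━━━
                                    ┏━━━━━━━━━━━━━━━━
                                    ┃ FileBrowser    
                                    ┠────────────────
                                    ┃> [-] project/  
                                    ┃    [+] src/    
                                    ┃    config.json 
                                    ┃                
                                    ┃                
                                    ┃                
                                    ┃                
                                    ┃                
                                    ┃                
                                    ┃                
                                    ┃                
                                    ┃                
                                    ┃                


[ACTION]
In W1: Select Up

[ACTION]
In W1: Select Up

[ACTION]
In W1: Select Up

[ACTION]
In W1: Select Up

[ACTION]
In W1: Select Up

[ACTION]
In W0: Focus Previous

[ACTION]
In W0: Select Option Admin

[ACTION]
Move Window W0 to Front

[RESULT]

                                                     
                                                     
                                                     
                                                     
                                                     
                                                     
                                                     
                                              ┏━━━━━━
                                    ┏━━━━━━━━━┃ FormW
                                    ┃ FileBrow┠──────
                                    ┠─────────┃  Phon
                                    ┃> [-] pro┃  Noti
                                    ┃    [+] s┃  Admi
                                    ┃    confi┃  Publ
                                    ┃         ┃> Plan
                                    ┃         ┃      
                                    ┃         ┃      
                                    ┃         ┃      
                                    ┃         ┗━━━━━━
                                    ┃                
                                    ┃                
                                    ┃                
                                    ┃                
                                    ┃                


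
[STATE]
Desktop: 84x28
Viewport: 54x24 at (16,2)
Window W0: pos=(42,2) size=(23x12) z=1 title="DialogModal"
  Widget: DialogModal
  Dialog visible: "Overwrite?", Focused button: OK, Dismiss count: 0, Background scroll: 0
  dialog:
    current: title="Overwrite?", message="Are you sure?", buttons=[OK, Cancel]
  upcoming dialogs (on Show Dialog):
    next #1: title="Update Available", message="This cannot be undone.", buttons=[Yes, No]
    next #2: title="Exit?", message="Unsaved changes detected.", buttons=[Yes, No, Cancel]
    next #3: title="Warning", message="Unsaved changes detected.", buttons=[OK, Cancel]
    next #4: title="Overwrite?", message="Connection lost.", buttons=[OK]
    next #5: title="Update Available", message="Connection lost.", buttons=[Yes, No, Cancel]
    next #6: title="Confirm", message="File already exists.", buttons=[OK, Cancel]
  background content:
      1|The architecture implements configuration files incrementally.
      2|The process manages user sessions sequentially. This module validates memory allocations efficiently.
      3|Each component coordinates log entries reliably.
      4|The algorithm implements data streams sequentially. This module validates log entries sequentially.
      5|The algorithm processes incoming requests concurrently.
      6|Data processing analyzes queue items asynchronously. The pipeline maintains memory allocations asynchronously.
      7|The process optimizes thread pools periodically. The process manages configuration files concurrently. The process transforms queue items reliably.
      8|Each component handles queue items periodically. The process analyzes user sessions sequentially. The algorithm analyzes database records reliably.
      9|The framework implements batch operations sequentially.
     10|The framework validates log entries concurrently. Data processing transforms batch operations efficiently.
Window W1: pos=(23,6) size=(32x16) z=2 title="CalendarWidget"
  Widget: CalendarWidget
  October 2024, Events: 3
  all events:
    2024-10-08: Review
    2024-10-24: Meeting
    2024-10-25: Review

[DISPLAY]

                          ┏━━━━━━━━━━━━━━━━━━━━━┓     
                          ┃ DialogModal         ┃     
                          ┠─────────────────────┨     
                          ┃The architecture impl┃     
       ┏━━━━━━━━━━━━━━━━━━━━━━━━━━━━━━┓──────┐ u┃     
       ┃ CalendarWidget               ┃ite?  │di┃     
       ┠──────────────────────────────┨sure? │me┃     
       ┃         October 2024         ┃ncel  │ss┃     
       ┃Mo Tu We Th Fr Sa Su          ┃──────┘ly┃     
       ┃    1  2  3  4  5  6          ┃optimizes┃     
       ┃ 7  8*  9 10 11 12 13         ┃nt handle┃     
       ┃14 15 16 17 18 19 20          ┃━━━━━━━━━┛     
       ┃21 22 23 24* 25* 26 27        ┃               
       ┃28 29 30 31                   ┃               
       ┃                              ┃               
       ┃                              ┃               
       ┃                              ┃               
       ┃                              ┃               
       ┃                              ┃               
       ┗━━━━━━━━━━━━━━━━━━━━━━━━━━━━━━┛               
                                                      
                                                      
                                                      
                                                      


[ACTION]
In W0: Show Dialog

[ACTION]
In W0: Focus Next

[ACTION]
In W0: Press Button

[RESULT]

                          ┏━━━━━━━━━━━━━━━━━━━━━┓     
                          ┃ DialogModal         ┃     
                          ┠─────────────────────┨     
                          ┃The architecture impl┃     
       ┏━━━━━━━━━━━━━━━━━━━━━━━━━━━━━━┓manages u┃     
       ┃ CalendarWidget               ┃nt coordi┃     
       ┠──────────────────────────────┨m impleme┃     
       ┃         October 2024         ┃m process┃     
       ┃Mo Tu We Th Fr Sa Su          ┃ing analy┃     
       ┃    1  2  3  4  5  6          ┃optimizes┃     
       ┃ 7  8*  9 10 11 12 13         ┃nt handle┃     
       ┃14 15 16 17 18 19 20          ┃━━━━━━━━━┛     
       ┃21 22 23 24* 25* 26 27        ┃               
       ┃28 29 30 31                   ┃               
       ┃                              ┃               
       ┃                              ┃               
       ┃                              ┃               
       ┃                              ┃               
       ┃                              ┃               
       ┗━━━━━━━━━━━━━━━━━━━━━━━━━━━━━━┛               
                                                      
                                                      
                                                      
                                                      


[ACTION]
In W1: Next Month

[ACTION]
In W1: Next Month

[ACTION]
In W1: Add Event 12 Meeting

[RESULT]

                          ┏━━━━━━━━━━━━━━━━━━━━━┓     
                          ┃ DialogModal         ┃     
                          ┠─────────────────────┨     
                          ┃The architecture impl┃     
       ┏━━━━━━━━━━━━━━━━━━━━━━━━━━━━━━┓manages u┃     
       ┃ CalendarWidget               ┃nt coordi┃     
       ┠──────────────────────────────┨m impleme┃     
       ┃        December 2024         ┃m process┃     
       ┃Mo Tu We Th Fr Sa Su          ┃ing analy┃     
       ┃                   1          ┃optimizes┃     
       ┃ 2  3  4  5  6  7  8          ┃nt handle┃     
       ┃ 9 10 11 12* 13 14 15         ┃━━━━━━━━━┛     
       ┃16 17 18 19 20 21 22          ┃               
       ┃23 24 25 26 27 28 29          ┃               
       ┃30 31                         ┃               
       ┃                              ┃               
       ┃                              ┃               
       ┃                              ┃               
       ┃                              ┃               
       ┗━━━━━━━━━━━━━━━━━━━━━━━━━━━━━━┛               
                                                      
                                                      
                                                      
                                                      


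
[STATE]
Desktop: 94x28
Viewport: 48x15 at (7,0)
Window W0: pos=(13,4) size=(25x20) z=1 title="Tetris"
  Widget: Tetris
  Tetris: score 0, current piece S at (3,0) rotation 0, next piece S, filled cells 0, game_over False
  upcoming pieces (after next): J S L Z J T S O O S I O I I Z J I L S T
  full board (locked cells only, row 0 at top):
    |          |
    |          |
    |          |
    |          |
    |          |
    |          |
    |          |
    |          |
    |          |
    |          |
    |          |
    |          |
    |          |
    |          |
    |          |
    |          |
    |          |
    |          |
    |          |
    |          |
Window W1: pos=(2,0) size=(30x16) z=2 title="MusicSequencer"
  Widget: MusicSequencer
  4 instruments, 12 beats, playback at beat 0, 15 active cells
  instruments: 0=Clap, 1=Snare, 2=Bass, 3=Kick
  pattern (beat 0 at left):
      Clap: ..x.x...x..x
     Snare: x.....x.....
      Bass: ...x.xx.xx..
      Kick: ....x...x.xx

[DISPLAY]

━━━━━━━━━━━━━━━━━━━━━━━━┓                       
icSequencer             ┃                       
────────────────────────┨                       
  ▼12345678901          ┃                       
ap··█·█···█··█          ┃━━━━━┓                 
re█·····█·····          ┃     ┃                 
ss···█·██·██··          ┃─────┨                 
ck····█···█·██          ┃     ┃                 
                        ┃     ┃                 
                        ┃     ┃                 
                        ┃     ┃                 
                        ┃     ┃                 
                        ┃     ┃                 
                        ┃     ┃                 
                        ┃     ┃                 


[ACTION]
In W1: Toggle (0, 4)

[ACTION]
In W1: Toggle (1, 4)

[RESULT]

━━━━━━━━━━━━━━━━━━━━━━━━┓                       
icSequencer             ┃                       
────────────────────────┨                       
  ▼12345678901          ┃                       
ap··█·····█··█          ┃━━━━━┓                 
re█···█·█·····          ┃     ┃                 
ss···█·██·██··          ┃─────┨                 
ck····█···█·██          ┃     ┃                 
                        ┃     ┃                 
                        ┃     ┃                 
                        ┃     ┃                 
                        ┃     ┃                 
                        ┃     ┃                 
                        ┃     ┃                 
                        ┃     ┃                 


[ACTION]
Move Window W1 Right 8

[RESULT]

   ┏━━━━━━━━━━━━━━━━━━━━━━━━━━━━┓               
   ┃ MusicSequencer             ┃               
   ┠────────────────────────────┨               
   ┃      ▼12345678901          ┃               
   ┃  Clap··█·····█··█          ┃               
   ┃ Snare█···█·█·····          ┃               
   ┃  Bass···█·██·██··          ┃               
   ┃  Kick····█···█·██          ┃               
   ┃                            ┃               
   ┃                            ┃               
   ┃                            ┃               
   ┃                            ┃               
   ┃                            ┃               
   ┃                            ┃               
   ┃                            ┃               


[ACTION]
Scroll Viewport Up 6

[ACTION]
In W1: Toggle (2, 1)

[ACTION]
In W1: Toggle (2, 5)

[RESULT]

   ┏━━━━━━━━━━━━━━━━━━━━━━━━━━━━┓               
   ┃ MusicSequencer             ┃               
   ┠────────────────────────────┨               
   ┃      ▼12345678901          ┃               
   ┃  Clap··█·····█··█          ┃               
   ┃ Snare█···█·█·····          ┃               
   ┃  Bass·█·█··█·██··          ┃               
   ┃  Kick····█···█·██          ┃               
   ┃                            ┃               
   ┃                            ┃               
   ┃                            ┃               
   ┃                            ┃               
   ┃                            ┃               
   ┃                            ┃               
   ┃                            ┃               


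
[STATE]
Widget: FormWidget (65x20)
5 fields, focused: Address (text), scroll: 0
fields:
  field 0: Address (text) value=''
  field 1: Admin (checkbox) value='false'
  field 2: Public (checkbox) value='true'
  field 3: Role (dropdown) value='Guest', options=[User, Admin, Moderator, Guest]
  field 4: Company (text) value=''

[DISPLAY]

> Address:    [                                                 ]
  Admin:      [ ]                                                
  Public:     [x]                                                
  Role:       [Guest                                           ▼]
  Company:    [                                                 ]
                                                                 
                                                                 
                                                                 
                                                                 
                                                                 
                                                                 
                                                                 
                                                                 
                                                                 
                                                                 
                                                                 
                                                                 
                                                                 
                                                                 
                                                                 


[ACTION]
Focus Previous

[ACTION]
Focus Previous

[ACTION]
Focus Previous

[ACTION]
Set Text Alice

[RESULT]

  Address:    [                                                 ]
  Admin:      [ ]                                                
> Public:     [x]                                                
  Role:       [Guest                                           ▼]
  Company:    [                                                 ]
                                                                 
                                                                 
                                                                 
                                                                 
                                                                 
                                                                 
                                                                 
                                                                 
                                                                 
                                                                 
                                                                 
                                                                 
                                                                 
                                                                 
                                                                 


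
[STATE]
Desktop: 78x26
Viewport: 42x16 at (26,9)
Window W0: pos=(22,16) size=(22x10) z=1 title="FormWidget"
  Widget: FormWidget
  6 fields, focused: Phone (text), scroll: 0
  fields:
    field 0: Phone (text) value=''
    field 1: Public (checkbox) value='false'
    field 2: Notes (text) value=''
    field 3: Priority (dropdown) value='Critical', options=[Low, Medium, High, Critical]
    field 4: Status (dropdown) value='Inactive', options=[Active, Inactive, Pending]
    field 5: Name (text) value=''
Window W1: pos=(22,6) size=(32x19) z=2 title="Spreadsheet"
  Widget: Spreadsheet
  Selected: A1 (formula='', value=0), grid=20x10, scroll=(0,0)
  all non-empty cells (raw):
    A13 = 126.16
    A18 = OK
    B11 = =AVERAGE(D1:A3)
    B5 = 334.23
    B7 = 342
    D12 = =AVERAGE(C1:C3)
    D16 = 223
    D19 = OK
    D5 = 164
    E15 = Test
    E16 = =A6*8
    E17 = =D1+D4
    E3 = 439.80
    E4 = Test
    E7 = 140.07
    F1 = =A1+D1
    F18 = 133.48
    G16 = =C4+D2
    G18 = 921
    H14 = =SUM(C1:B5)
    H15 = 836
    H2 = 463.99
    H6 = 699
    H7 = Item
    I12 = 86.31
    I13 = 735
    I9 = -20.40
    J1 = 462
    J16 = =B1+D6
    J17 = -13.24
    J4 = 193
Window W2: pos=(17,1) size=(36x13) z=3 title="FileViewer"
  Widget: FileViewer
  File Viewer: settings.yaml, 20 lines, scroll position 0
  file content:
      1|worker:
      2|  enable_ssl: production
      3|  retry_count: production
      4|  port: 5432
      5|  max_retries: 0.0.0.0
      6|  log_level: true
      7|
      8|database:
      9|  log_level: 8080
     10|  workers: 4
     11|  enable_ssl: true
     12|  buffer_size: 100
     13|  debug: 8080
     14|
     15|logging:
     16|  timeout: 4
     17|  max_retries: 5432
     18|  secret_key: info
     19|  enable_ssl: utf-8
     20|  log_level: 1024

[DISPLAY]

vel: true                ░┃┃              
                         ░┃┃              
:                        ░┃┃              
vel: 8080                ▼┃┃              
━━━━━━━━━━━━━━━━━━━━━━━━━━┛┃              
        0       0       0  ┃              
        0       0       0  ┃              
        0  334.23       0  ┃              
        0       0       0  ┃              
        0     342       0  ┃              
        0       0       0  ┃              
        0       0       0  ┃              
        0       0       0  ┃              
        0       0       0  ┃              
        0       0       0  ┃              
━━━━━━━━━━━━━━━━━━━━━━━━━━━┛              


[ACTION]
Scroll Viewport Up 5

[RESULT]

                         ▲┃               
_ssl: production         █┃               
count: production        ░┃┓              
5432                     ░┃┃              
tries: 0.0.0.0           ░┃┨              
vel: true                ░┃┃              
                         ░┃┃              
:                        ░┃┃              
vel: 8080                ▼┃┃              
━━━━━━━━━━━━━━━━━━━━━━━━━━┛┃              
        0       0       0  ┃              
        0       0       0  ┃              
        0  334.23       0  ┃              
        0       0       0  ┃              
        0     342       0  ┃              
        0       0       0  ┃              


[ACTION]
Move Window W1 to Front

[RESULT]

                         ▲┃               
_ssl: production         █┃               
━━━━━━━━━━━━━━━━━━━━━━━━━━━┓              
readsheet                  ┃              
───────────────────────────┨              
                           ┃              
    A       B       C      ┃              
---------------------------┃              
      [0]       0       0  ┃              
        0       0       0  ┃              
        0       0       0  ┃              
        0       0       0  ┃              
        0  334.23       0  ┃              
        0       0       0  ┃              
        0     342       0  ┃              
        0       0       0  ┃              
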